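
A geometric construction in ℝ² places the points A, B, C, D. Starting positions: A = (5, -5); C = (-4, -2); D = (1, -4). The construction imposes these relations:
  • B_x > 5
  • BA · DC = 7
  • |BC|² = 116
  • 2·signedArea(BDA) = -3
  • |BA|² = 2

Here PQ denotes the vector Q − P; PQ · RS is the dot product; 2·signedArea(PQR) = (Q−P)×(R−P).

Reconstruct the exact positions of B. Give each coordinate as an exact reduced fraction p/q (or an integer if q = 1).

1. B_x = 6  [2·signedArea(BDA) = -3 ∩ BA · DC = 7]
2. B_y = -6  [2·signedArea(BDA) = -3 ∩ BA · DC = 7]
   → B = (6, -6)

B = (6, -6)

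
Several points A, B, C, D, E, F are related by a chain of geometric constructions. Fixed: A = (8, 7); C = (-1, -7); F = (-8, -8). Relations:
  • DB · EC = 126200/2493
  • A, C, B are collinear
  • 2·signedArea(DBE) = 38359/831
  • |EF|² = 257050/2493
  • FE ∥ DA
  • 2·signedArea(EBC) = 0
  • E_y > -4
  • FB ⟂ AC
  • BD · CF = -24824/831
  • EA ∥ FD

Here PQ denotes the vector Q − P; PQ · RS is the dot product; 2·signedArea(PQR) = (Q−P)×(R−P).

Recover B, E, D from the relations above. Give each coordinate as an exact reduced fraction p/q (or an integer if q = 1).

1. B_x = -970/277  [A, C, B are collinear ∩ FB ⟂ AC]
2. B_y = -3017/277  [A, C, B are collinear ∩ FB ⟂ AC]
   → B = (-970/277, -3017/277)
3. E_x = 323/277  [line -1078/277·x + 693/277·y + 3773/277 = 0 ∩ |EF|² = 257050/2493]
4. E_y = -3017/831  [line -1078/277·x + 693/277·y + 3773/277 = 0 ∩ |EF|² = 257050/2493]
   → E = (323/277, -3017/831)
5. D_x = -323/277  [FE ∥ DA ∩ EA ∥ FD]
6. D_y = 2186/831  [FE ∥ DA ∩ EA ∥ FD]
   → D = (-323/277, 2186/831)

B = (-970/277, -3017/277)
D = (-323/277, 2186/831)
E = (323/277, -3017/831)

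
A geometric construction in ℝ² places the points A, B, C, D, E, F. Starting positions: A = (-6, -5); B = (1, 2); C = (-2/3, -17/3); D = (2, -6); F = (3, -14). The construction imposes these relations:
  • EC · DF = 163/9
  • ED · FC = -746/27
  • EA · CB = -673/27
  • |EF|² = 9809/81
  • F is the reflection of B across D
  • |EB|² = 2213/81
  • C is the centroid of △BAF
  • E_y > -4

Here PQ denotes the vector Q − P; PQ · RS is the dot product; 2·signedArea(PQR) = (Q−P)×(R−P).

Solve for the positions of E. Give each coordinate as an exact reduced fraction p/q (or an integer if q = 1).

1. E_x = 7/9  [EC · DF = 163/9 ∩ ED · FC = -746/27]
2. E_y = -29/9  [EC · DF = 163/9 ∩ ED · FC = -746/27]
   → E = (7/9, -29/9)

E = (7/9, -29/9)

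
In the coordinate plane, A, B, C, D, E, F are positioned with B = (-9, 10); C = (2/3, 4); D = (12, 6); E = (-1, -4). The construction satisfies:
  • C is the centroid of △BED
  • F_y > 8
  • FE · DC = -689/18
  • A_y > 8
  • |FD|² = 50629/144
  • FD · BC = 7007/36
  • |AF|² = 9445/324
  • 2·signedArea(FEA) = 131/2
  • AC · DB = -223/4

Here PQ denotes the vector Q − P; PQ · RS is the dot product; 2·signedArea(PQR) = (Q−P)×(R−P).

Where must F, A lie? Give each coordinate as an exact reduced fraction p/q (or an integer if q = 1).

1. F_x = -79/12  [FE · DC = -689/18 ∩ FD · BC = 7007/36]
2. F_y = 17/2  [FE · DC = -689/18 ∩ FD · BC = 7007/36]
   → F = (-79/12, 17/2)
3. A_x = -43/36  [2·signedArea(FEA) = 131/2 ∩ AC · DB = -223/4]
4. A_y = 49/6  [2·signedArea(FEA) = 131/2 ∩ AC · DB = -223/4]
   → A = (-43/36, 49/6)

A = (-43/36, 49/6)
F = (-79/12, 17/2)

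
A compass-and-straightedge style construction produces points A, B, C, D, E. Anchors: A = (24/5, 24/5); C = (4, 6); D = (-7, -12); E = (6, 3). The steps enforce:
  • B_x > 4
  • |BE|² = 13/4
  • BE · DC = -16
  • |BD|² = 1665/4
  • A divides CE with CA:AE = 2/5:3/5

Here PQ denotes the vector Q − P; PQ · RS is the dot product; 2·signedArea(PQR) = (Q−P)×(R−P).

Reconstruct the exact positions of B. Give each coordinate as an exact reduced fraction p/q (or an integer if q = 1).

B = (5, 9/2)

1. B_x = 5  [line -11·x + -18·y + 136 = 0 ∩ |BD|² = 1665/4]
2. B_y = 9/2  [line -11·x + -18·y + 136 = 0 ∩ |BD|² = 1665/4]
   → B = (5, 9/2)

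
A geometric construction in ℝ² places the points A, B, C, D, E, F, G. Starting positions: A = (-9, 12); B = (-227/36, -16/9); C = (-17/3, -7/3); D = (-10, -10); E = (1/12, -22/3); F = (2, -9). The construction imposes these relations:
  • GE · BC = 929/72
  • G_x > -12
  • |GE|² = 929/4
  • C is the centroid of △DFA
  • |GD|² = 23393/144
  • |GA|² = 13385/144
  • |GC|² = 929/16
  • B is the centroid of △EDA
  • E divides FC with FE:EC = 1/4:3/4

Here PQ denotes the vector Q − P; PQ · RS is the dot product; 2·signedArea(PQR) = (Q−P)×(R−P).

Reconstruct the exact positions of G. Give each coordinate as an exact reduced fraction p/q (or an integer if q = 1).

G = (-137/12, 8/3)

1. G_x = -137/12  [line -23/36·x + 5/9·y + -3791/432 = 0 ∩ |GE|² = 929/4]
2. G_y = 8/3  [line -23/36·x + 5/9·y + -3791/432 = 0 ∩ |GE|² = 929/4]
   → G = (-137/12, 8/3)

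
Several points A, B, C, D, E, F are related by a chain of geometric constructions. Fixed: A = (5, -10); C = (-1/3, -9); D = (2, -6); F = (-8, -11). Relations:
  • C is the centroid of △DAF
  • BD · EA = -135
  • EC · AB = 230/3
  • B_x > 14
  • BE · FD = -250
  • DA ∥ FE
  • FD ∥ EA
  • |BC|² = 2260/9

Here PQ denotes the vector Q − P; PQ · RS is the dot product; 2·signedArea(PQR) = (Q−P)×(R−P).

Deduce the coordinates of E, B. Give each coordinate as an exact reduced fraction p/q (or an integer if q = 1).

B = (15, -5)
E = (-5, -15)

1. E_x = -5  [FD ∥ EA ∩ DA ∥ FE]
2. E_y = -15  [FD ∥ EA ∩ DA ∥ FE]
   → E = (-5, -15)
3. B_x = 15  [BD · EA = -135 ∩ EC · AB = 230/3]
4. B_y = -5  [BD · EA = -135 ∩ EC · AB = 230/3]
   → B = (15, -5)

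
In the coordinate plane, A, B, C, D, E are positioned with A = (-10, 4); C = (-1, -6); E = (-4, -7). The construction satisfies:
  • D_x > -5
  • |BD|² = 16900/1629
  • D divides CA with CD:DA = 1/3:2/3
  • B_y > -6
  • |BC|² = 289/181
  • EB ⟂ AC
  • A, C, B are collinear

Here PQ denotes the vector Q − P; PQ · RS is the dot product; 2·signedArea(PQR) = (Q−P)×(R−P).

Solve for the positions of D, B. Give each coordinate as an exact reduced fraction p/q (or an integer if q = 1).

1. D_x = -4  [D divides CA with CD:DA = 1/3:2/3]
2. D_y = -8/3  [D divides CA with CD:DA = 1/3:2/3]
   → D = (-4, -8/3)
3. B_x = -334/181  [A, C, B are collinear ∩ EB ⟂ AC]
4. B_y = -916/181  [A, C, B are collinear ∩ EB ⟂ AC]
   → B = (-334/181, -916/181)

B = (-334/181, -916/181)
D = (-4, -8/3)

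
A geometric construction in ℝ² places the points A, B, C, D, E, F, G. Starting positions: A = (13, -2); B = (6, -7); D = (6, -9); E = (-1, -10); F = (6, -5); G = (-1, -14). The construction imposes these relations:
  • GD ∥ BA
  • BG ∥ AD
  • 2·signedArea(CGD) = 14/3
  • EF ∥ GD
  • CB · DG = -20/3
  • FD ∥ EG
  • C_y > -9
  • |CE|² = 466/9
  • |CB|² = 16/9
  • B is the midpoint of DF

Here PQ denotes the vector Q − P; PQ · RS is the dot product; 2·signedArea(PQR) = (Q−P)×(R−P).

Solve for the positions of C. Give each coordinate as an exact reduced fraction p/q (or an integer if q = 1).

1. C_x = 6  [CB · DG = -20/3 ∩ 2·signedArea(CGD) = 14/3]
2. C_y = -25/3  [CB · DG = -20/3 ∩ 2·signedArea(CGD) = 14/3]
   → C = (6, -25/3)

C = (6, -25/3)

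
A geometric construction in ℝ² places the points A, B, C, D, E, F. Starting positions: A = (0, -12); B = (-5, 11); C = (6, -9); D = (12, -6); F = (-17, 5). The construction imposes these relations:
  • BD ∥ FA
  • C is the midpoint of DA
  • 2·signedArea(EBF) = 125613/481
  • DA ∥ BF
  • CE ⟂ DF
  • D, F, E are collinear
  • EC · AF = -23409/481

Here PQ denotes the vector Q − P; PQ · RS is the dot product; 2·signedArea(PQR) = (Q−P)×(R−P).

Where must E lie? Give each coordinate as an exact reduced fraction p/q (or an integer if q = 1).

1. E_x = 7455/962  [D, F, E are collinear ∩ CE ⟂ DF]
2. E_y = -4221/962  [D, F, E are collinear ∩ CE ⟂ DF]
   → E = (7455/962, -4221/962)

E = (7455/962, -4221/962)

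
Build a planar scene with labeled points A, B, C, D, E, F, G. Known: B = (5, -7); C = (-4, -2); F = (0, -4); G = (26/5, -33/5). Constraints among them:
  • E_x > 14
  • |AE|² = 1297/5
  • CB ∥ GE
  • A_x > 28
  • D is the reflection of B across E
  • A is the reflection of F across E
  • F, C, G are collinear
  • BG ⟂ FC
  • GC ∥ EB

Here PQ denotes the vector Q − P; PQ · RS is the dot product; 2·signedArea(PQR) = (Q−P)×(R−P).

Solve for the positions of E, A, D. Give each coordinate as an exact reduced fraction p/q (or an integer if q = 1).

A = (142/5, -96/5)
D = (117/5, -81/5)
E = (71/5, -58/5)

1. E_x = 71/5  [GC ∥ EB ∩ CB ∥ GE]
2. E_y = -58/5  [GC ∥ EB ∩ CB ∥ GE]
   → E = (71/5, -58/5)
3. A_x = 142/5  [A is the reflection of F across E]
4. A_y = -96/5  [A is the reflection of F across E]
   → A = (142/5, -96/5)
5. D_x = 117/5  [D is the reflection of B across E]
6. D_y = -81/5  [D is the reflection of B across E]
   → D = (117/5, -81/5)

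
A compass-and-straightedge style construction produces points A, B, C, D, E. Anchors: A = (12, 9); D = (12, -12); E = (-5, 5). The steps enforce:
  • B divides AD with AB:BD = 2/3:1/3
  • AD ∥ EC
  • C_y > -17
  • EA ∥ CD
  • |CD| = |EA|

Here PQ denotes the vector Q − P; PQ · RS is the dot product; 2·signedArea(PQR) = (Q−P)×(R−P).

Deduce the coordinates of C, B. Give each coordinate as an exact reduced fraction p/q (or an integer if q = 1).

1. C_x = -5  [EA ∥ CD ∩ AD ∥ EC]
2. C_y = -16  [EA ∥ CD ∩ AD ∥ EC]
   → C = (-5, -16)
3. B_x = 12  [B divides AD with AB:BD = 2/3:1/3]
4. B_y = -5  [B divides AD with AB:BD = 2/3:1/3]
   → B = (12, -5)

B = (12, -5)
C = (-5, -16)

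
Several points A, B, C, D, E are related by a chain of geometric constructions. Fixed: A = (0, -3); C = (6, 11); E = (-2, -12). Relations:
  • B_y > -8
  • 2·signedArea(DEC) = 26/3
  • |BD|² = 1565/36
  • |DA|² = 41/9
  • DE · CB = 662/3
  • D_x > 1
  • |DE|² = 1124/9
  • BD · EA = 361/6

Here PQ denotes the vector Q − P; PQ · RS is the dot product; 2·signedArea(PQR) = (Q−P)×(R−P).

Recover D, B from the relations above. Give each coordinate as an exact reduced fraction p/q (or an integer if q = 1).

B = (-1, -15/2)
D = (4/3, -4/3)

1. D_x = 4/3  [line -23·x + 8·y + 124/3 = 0 ∩ |DE|² = 1124/9]
2. D_y = -4/3  [line -23·x + 8·y + 124/3 = 0 ∩ |DE|² = 1124/9]
   → D = (4/3, -4/3)
3. B_x = -1  [BD · EA = 361/6 ∩ DE · CB = 662/3]
4. B_y = -15/2  [BD · EA = 361/6 ∩ DE · CB = 662/3]
   → B = (-1, -15/2)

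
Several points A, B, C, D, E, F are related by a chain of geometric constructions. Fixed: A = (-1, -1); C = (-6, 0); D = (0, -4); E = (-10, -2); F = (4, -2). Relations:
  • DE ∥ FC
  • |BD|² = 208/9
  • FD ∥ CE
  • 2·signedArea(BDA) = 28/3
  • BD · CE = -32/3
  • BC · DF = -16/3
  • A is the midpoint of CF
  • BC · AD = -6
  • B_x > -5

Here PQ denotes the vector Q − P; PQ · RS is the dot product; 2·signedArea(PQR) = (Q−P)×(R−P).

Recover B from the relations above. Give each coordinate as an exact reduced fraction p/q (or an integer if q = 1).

1. B_x = -4  [BD · CE = -32/3 ∩ 2·signedArea(BDA) = 28/3]
2. B_y = -4/3  [BD · CE = -32/3 ∩ 2·signedArea(BDA) = 28/3]
   → B = (-4, -4/3)

B = (-4, -4/3)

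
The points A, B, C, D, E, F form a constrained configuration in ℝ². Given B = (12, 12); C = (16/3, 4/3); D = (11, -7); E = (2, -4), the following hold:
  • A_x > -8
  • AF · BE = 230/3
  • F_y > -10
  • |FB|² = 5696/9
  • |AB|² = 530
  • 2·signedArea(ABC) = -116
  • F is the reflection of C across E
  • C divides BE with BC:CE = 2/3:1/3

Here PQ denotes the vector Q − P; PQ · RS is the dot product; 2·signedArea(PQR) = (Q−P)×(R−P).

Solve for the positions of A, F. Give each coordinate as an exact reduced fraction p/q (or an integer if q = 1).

A = (-7, -1)
F = (-4/3, -28/3)

1. F_x = -4/3  [F is the reflection of C across E]
2. F_y = -28/3  [F is the reflection of C across E]
   → F = (-4/3, -28/3)
3. A_x = -7  [2·signedArea(ABC) = -116 ∩ AF · BE = 230/3]
4. A_y = -1  [2·signedArea(ABC) = -116 ∩ AF · BE = 230/3]
   → A = (-7, -1)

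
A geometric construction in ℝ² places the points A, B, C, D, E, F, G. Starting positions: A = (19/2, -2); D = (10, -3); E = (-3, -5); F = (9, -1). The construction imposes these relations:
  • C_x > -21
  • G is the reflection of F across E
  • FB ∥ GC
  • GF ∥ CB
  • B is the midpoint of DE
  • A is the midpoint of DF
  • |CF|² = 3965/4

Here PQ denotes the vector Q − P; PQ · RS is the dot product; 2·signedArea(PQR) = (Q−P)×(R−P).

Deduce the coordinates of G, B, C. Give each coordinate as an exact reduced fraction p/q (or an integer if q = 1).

1. G_x = -15  [G is the reflection of F across E]
2. G_y = -9  [G is the reflection of F across E]
   → G = (-15, -9)
3. B_x = 7/2  [B is the midpoint of DE]
4. B_y = -4  [B is the midpoint of DE]
   → B = (7/2, -4)
5. C_x = -41/2  [GF ∥ CB ∩ FB ∥ GC]
6. C_y = -12  [GF ∥ CB ∩ FB ∥ GC]
   → C = (-41/2, -12)

B = (7/2, -4)
C = (-41/2, -12)
G = (-15, -9)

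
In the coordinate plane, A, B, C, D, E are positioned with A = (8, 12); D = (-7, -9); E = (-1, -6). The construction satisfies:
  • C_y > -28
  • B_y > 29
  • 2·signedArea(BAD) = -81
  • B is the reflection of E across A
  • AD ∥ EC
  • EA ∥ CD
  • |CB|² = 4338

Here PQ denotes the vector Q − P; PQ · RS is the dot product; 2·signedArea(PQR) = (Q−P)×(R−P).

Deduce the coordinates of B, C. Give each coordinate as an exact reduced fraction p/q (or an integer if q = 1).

B = (17, 30)
C = (-16, -27)

1. B_x = 17  [B is the reflection of E across A]
2. B_y = 30  [B is the reflection of E across A]
   → B = (17, 30)
3. C_x = -16  [EA ∥ CD ∩ AD ∥ EC]
4. C_y = -27  [EA ∥ CD ∩ AD ∥ EC]
   → C = (-16, -27)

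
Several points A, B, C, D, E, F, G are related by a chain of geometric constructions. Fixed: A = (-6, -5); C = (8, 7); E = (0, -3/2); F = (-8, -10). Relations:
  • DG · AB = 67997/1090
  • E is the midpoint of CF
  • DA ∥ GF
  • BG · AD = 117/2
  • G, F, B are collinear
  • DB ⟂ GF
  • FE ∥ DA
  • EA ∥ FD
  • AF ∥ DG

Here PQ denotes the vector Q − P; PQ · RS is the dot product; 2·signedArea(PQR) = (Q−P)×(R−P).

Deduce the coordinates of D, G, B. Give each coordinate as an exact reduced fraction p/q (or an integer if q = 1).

1. D_x = -14  [FE ∥ DA ∩ EA ∥ FD]
2. D_y = -27/2  [FE ∥ DA ∩ EA ∥ FD]
   → D = (-14, -27/2)
3. G_x = -16  [DA ∥ GF ∩ AF ∥ DG]
4. G_y = -37/2  [DA ∥ GF ∩ AF ∥ DG]
   → G = (-16, -37/2)
5. B_x = -6848/545  [G, F, B are collinear ∩ DB ⟂ GF]
6. B_y = -16187/1090  [G, F, B are collinear ∩ DB ⟂ GF]
   → B = (-6848/545, -16187/1090)

B = (-6848/545, -16187/1090)
D = (-14, -27/2)
G = (-16, -37/2)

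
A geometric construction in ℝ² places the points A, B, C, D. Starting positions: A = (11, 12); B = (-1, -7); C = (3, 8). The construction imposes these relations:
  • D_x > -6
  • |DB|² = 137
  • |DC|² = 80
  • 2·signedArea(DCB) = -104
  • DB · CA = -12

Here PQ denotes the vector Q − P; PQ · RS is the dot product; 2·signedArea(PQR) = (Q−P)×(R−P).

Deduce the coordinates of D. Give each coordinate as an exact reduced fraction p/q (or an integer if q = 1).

1. D_x = -5  [DB · CA = -12 ∩ 2·signedArea(DCB) = -104]
2. D_y = 4  [DB · CA = -12 ∩ 2·signedArea(DCB) = -104]
   → D = (-5, 4)

D = (-5, 4)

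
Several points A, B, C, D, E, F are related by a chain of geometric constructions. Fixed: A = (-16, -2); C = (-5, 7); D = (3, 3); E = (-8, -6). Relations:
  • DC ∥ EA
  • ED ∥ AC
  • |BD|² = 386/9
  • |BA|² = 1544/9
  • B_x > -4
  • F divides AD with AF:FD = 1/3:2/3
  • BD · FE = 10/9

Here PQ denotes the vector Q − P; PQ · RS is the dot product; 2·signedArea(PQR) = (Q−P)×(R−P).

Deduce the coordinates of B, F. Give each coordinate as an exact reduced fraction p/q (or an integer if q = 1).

B = (-10/3, 4/3)
F = (-29/3, -1/3)

1. F_x = -29/3  [F divides AD with AF:FD = 1/3:2/3]
2. F_y = -1/3  [F divides AD with AF:FD = 1/3:2/3]
   → F = (-29/3, -1/3)
3. B_x = -10/3  [line -5/3·x + 17/3·y + -118/9 = 0 ∩ |BA|² = 1544/9]
4. B_y = 4/3  [line -5/3·x + 17/3·y + -118/9 = 0 ∩ |BA|² = 1544/9]
   → B = (-10/3, 4/3)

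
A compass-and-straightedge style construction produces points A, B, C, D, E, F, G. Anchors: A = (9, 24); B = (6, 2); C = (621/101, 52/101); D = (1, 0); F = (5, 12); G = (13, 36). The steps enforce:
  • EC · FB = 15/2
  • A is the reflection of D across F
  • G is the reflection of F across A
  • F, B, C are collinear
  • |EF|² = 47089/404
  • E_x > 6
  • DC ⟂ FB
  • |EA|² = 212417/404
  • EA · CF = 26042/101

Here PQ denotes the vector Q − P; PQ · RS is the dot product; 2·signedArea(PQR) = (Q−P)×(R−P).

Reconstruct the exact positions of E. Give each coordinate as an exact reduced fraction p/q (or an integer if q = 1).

E = (1227/202, 127/101)

1. E_x = 1227/202  [line -1·x + 10·y + -13/2 = 0 ∩ |EF|² = 47089/404]
2. E_y = 127/101  [line -1·x + 10·y + -13/2 = 0 ∩ |EF|² = 47089/404]
   → E = (1227/202, 127/101)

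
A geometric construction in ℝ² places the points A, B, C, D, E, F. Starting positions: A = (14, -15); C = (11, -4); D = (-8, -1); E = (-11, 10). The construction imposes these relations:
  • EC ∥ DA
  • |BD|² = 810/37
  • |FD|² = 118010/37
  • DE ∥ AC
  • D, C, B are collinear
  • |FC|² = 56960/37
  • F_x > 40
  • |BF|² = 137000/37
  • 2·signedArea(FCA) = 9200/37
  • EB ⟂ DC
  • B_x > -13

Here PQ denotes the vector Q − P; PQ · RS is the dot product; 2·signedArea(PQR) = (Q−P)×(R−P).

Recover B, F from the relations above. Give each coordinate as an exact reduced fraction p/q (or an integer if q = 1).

1. B_x = -467/37  [D, C, B are collinear ∩ EB ⟂ DC]
2. B_y = -10/37  [D, C, B are collinear ∩ EB ⟂ DC]
   → B = (-467/37, -10/37)
3. F_x = 1503/37  [line 11·x + 3·y + -13233/37 = 0 ∩ |FD|² = 118010/37]
4. F_y = -1100/37  [line 11·x + 3·y + -13233/37 = 0 ∩ |FD|² = 118010/37]
   → F = (1503/37, -1100/37)

B = (-467/37, -10/37)
F = (1503/37, -1100/37)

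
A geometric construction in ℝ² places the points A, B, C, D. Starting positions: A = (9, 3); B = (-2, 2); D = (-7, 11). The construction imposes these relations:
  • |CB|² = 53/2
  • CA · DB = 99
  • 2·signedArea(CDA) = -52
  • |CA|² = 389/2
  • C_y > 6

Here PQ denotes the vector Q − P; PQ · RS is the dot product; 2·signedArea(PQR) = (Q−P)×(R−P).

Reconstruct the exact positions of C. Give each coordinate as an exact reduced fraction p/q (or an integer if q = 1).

C = (-9/2, 13/2)

1. C_x = -9/2  [2·signedArea(CDA) = -52 ∩ CA · DB = 99]
2. C_y = 13/2  [2·signedArea(CDA) = -52 ∩ CA · DB = 99]
   → C = (-9/2, 13/2)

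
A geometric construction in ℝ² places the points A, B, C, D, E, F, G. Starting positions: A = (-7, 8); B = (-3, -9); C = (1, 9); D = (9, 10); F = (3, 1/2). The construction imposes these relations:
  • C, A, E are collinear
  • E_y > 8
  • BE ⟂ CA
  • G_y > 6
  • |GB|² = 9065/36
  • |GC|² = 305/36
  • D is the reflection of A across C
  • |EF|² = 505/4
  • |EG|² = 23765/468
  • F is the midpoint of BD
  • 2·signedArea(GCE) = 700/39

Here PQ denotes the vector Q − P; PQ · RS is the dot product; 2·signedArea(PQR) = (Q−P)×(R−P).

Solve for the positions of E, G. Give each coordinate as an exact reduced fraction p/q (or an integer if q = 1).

E = (-67/13, 107/13)
G = (5/3, 37/6)

1. E_x = -67/13  [C, A, E are collinear ∩ BE ⟂ CA]
2. E_y = 107/13  [C, A, E are collinear ∩ BE ⟂ CA]
   → E = (-67/13, 107/13)
3. G_x = 5/3  [line 10/13·x + -80/13·y + 110/3 = 0 ∩ |EG|² = 23765/468]
4. G_y = 37/6  [line 10/13·x + -80/13·y + 110/3 = 0 ∩ |EG|² = 23765/468]
   → G = (5/3, 37/6)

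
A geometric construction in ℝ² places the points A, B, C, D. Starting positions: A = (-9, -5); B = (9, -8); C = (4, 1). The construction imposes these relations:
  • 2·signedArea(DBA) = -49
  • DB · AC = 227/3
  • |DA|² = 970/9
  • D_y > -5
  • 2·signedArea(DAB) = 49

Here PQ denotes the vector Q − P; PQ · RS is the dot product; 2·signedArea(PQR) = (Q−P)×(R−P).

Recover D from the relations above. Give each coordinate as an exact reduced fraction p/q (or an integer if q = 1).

D = (4/3, -4)

1. D_x = 4/3  [2·signedArea(DBA) = -49 ∩ DB · AC = 227/3]
2. D_y = -4  [2·signedArea(DBA) = -49 ∩ DB · AC = 227/3]
   → D = (4/3, -4)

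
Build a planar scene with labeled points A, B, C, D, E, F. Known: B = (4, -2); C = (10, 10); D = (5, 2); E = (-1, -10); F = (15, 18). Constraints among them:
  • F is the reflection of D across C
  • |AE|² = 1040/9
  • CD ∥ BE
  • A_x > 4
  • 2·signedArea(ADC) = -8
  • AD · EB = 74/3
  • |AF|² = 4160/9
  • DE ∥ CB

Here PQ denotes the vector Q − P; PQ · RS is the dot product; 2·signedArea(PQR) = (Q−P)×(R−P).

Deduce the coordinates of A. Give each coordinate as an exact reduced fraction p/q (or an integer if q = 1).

1. A_x = 13/3  [AD · EB = 74/3 ∩ 2·signedArea(ADC) = -8]
2. A_y = -2/3  [AD · EB = 74/3 ∩ 2·signedArea(ADC) = -8]
   → A = (13/3, -2/3)

A = (13/3, -2/3)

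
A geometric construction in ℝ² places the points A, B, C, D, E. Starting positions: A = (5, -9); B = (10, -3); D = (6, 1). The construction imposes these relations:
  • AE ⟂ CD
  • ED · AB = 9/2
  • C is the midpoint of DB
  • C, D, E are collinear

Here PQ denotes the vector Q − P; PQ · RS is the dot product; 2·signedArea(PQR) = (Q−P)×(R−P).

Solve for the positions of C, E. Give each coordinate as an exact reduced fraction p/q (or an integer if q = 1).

1. C_x = 8  [C is the midpoint of DB]
2. C_y = -1  [C is the midpoint of DB]
   → C = (8, -1)
3. E_x = 21/2  [C, D, E are collinear ∩ AE ⟂ CD]
4. E_y = -7/2  [C, D, E are collinear ∩ AE ⟂ CD]
   → E = (21/2, -7/2)

C = (8, -1)
E = (21/2, -7/2)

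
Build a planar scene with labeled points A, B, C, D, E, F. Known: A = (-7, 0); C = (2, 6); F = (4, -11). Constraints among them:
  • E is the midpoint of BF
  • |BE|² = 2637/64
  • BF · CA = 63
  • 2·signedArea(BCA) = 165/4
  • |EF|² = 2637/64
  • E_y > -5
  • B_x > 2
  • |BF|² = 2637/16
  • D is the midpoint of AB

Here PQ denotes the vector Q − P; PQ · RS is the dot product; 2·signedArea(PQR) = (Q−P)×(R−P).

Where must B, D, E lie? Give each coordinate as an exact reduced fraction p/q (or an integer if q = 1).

1. B_x = 5/2  [2·signedArea(BCA) = 165/4 ∩ BF · CA = 63]
2. B_y = 7/4  [2·signedArea(BCA) = 165/4 ∩ BF · CA = 63]
   → B = (5/2, 7/4)
3. D_x = -9/4  [D is the midpoint of AB]
4. D_y = 7/8  [D is the midpoint of AB]
   → D = (-9/4, 7/8)
5. E_x = 13/4  [E is the midpoint of BF]
6. E_y = -37/8  [E is the midpoint of BF]
   → E = (13/4, -37/8)

B = (5/2, 7/4)
D = (-9/4, 7/8)
E = (13/4, -37/8)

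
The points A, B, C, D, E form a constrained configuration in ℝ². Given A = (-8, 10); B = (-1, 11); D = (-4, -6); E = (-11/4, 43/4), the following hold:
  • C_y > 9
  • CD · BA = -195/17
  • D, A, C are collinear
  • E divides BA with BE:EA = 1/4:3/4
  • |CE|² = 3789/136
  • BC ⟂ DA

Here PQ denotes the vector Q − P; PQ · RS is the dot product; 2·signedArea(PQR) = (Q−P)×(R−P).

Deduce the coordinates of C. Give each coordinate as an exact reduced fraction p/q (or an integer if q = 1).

C = (-133/17, 158/17)

1. C_x = -133/17  [D, A, C are collinear ∩ BC ⟂ DA]
2. C_y = 158/17  [D, A, C are collinear ∩ BC ⟂ DA]
   → C = (-133/17, 158/17)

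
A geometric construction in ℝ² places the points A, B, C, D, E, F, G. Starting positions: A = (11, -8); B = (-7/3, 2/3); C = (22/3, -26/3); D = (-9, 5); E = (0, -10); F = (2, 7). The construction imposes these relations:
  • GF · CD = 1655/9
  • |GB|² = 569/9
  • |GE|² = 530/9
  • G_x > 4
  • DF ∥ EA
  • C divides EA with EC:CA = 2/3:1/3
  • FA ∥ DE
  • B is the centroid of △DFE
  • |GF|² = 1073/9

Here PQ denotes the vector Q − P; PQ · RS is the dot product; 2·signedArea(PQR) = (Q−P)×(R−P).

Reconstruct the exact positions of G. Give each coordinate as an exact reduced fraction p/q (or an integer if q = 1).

G = (13/3, -11/3)

1. G_x = 13/3  [line 49/3·x + -41/3·y + -1088/9 = 0 ∩ |GB|² = 569/9]
2. G_y = -11/3  [line 49/3·x + -41/3·y + -1088/9 = 0 ∩ |GB|² = 569/9]
   → G = (13/3, -11/3)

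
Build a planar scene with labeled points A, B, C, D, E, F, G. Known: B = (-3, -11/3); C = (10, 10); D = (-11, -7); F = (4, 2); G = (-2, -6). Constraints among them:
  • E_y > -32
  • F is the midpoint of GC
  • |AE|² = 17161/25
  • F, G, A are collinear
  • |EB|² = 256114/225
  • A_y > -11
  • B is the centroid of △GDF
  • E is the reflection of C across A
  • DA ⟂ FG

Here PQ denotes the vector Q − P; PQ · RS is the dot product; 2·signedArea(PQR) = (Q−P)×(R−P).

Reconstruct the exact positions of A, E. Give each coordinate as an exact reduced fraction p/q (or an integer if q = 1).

1. A_x = -143/25  [F, G, A are collinear ∩ DA ⟂ FG]
2. A_y = -274/25  [F, G, A are collinear ∩ DA ⟂ FG]
   → A = (-143/25, -274/25)
3. E_x = -536/25  [E is the reflection of C across A]
4. E_y = -798/25  [E is the reflection of C across A]
   → E = (-536/25, -798/25)

A = (-143/25, -274/25)
E = (-536/25, -798/25)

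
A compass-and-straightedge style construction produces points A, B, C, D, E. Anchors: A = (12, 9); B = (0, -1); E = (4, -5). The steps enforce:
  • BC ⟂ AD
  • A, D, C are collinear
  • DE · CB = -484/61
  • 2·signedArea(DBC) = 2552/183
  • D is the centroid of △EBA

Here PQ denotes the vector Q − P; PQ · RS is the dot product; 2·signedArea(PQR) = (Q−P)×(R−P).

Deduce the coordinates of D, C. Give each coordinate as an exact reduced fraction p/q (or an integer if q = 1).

1. D_x = 16/3  [D is the centroid of △EBA]
2. D_y = 1  [D is the centroid of △EBA]
   → D = (16/3, 1)
3. C_x = 132/61  [A, D, C are collinear ∩ BC ⟂ AD]
4. C_y = -171/61  [A, D, C are collinear ∩ BC ⟂ AD]
   → C = (132/61, -171/61)

C = (132/61, -171/61)
D = (16/3, 1)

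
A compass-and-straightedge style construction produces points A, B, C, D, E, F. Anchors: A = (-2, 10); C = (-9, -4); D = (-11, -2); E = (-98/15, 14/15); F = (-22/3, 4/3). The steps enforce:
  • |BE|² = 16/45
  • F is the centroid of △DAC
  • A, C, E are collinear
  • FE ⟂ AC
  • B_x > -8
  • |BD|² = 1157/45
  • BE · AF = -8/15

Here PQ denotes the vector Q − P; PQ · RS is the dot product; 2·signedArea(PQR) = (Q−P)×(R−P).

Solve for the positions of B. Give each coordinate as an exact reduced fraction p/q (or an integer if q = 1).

1. B_x = -106/15  [line 16/3·x + 26/3·y + 1228/45 = 0 ∩ |BD|² = 1157/45]
2. B_y = 6/5  [line 16/3·x + 26/3·y + 1228/45 = 0 ∩ |BD|² = 1157/45]
   → B = (-106/15, 6/5)

B = (-106/15, 6/5)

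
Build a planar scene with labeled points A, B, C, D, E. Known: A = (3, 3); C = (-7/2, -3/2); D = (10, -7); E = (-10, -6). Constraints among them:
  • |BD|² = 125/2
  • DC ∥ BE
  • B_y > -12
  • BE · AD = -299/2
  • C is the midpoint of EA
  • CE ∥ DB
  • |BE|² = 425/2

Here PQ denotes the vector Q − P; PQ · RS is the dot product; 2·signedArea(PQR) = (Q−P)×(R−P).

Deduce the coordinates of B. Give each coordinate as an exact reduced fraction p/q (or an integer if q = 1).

1. B_x = 7/2  [DC ∥ BE ∩ CE ∥ DB]
2. B_y = -23/2  [DC ∥ BE ∩ CE ∥ DB]
   → B = (7/2, -23/2)

B = (7/2, -23/2)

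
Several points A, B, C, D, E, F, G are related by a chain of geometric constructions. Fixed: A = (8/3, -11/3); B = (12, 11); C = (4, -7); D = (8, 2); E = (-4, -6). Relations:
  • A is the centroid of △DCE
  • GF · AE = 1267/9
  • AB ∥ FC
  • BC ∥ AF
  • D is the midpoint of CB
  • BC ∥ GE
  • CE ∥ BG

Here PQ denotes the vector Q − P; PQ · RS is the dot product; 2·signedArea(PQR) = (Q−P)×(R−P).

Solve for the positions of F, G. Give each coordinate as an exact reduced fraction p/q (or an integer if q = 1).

F = (-16/3, -65/3)
G = (4, 12)

1. F_x = -16/3  [AB ∥ FC ∩ BC ∥ AF]
2. F_y = -65/3  [AB ∥ FC ∩ BC ∥ AF]
   → F = (-16/3, -65/3)
3. G_x = 4  [BC ∥ GE ∩ CE ∥ BG]
4. G_y = 12  [BC ∥ GE ∩ CE ∥ BG]
   → G = (4, 12)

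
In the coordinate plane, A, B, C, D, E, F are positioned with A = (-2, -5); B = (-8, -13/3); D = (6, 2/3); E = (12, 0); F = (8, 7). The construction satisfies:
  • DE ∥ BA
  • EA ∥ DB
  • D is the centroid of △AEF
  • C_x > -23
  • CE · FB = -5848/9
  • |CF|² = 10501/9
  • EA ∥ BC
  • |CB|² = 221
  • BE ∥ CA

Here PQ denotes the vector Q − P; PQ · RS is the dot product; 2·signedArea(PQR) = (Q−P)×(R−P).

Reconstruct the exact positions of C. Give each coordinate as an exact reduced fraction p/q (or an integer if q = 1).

1. C_x = -22  [BE ∥ CA ∩ EA ∥ BC]
2. C_y = -28/3  [BE ∥ CA ∩ EA ∥ BC]
   → C = (-22, -28/3)

C = (-22, -28/3)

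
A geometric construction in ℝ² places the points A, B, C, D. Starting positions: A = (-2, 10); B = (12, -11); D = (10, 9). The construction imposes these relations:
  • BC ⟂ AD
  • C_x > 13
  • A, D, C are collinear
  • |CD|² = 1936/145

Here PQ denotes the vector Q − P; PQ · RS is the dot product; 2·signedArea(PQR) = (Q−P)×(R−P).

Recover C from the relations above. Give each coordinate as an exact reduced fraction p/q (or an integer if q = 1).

C = (1978/145, 1261/145)

1. C_x = 1978/145  [A, D, C are collinear ∩ BC ⟂ AD]
2. C_y = 1261/145  [A, D, C are collinear ∩ BC ⟂ AD]
   → C = (1978/145, 1261/145)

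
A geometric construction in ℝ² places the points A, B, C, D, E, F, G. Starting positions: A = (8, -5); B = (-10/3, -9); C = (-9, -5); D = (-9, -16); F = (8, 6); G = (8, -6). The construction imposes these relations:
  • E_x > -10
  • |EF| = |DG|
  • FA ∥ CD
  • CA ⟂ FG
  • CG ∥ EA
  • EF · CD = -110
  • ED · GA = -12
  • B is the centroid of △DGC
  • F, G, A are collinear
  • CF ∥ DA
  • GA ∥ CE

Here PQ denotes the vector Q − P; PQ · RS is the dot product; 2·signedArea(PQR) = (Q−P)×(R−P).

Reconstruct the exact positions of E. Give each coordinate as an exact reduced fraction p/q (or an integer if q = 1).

E = (-9, -4)

1. E_x = -9  [CG ∥ EA ∩ GA ∥ CE]
2. E_y = -4  [CG ∥ EA ∩ GA ∥ CE]
   → E = (-9, -4)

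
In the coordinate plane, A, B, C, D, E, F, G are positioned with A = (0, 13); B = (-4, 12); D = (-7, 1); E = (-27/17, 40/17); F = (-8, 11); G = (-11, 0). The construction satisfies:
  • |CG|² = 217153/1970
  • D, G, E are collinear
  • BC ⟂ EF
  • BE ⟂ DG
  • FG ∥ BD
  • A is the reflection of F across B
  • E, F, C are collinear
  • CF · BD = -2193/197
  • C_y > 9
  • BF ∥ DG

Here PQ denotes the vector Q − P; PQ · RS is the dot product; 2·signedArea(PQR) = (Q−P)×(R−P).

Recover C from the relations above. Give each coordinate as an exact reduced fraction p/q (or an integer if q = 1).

C = (-13907/1970, 19171/1970)

1. C_x = -13907/1970  [E, F, C are collinear ∩ BC ⟂ EF]
2. C_y = 19171/1970  [E, F, C are collinear ∩ BC ⟂ EF]
   → C = (-13907/1970, 19171/1970)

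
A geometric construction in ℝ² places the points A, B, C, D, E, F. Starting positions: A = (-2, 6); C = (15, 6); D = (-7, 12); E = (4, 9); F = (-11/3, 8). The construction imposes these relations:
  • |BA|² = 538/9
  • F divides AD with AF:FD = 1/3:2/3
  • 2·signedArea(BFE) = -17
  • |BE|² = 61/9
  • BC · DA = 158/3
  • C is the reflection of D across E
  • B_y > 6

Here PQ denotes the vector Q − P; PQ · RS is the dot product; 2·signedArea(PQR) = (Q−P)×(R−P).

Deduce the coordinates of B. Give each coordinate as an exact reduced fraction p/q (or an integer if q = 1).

B = (17/3, 7)

1. B_x = 17/3  [BC · DA = 158/3 ∩ 2·signedArea(BFE) = -17]
2. B_y = 7  [BC · DA = 158/3 ∩ 2·signedArea(BFE) = -17]
   → B = (17/3, 7)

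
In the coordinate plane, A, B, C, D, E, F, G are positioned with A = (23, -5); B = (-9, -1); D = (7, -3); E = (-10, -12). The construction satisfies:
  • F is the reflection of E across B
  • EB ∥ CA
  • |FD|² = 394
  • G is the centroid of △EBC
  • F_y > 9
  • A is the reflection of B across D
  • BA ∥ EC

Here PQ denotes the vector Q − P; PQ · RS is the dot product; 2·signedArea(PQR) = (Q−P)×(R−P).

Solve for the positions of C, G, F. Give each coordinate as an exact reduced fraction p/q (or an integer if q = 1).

C = (22, -16)
F = (-8, 10)
G = (1, -29/3)

1. C_x = 22  [EB ∥ CA ∩ BA ∥ EC]
2. C_y = -16  [EB ∥ CA ∩ BA ∥ EC]
   → C = (22, -16)
3. G_x = 1  [G is the centroid of △EBC]
4. G_y = -29/3  [G is the centroid of △EBC]
   → G = (1, -29/3)
5. F_x = -8  [F is the reflection of E across B]
6. F_y = 10  [F is the reflection of E across B]
   → F = (-8, 10)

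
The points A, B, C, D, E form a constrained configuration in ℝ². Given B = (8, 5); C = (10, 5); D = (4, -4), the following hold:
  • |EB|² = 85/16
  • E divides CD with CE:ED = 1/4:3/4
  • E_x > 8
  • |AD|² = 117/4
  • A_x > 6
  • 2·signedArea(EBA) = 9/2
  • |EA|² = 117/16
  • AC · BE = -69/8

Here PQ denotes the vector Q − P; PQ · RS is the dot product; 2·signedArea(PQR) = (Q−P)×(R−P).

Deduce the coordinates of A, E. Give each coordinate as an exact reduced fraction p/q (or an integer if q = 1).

A = (7, 1/2)
E = (17/2, 11/4)

1. E_x = 17/2  [E divides CD with CE:ED = 1/4:3/4]
2. E_y = 11/4  [E divides CD with CE:ED = 1/4:3/4]
   → E = (17/2, 11/4)
3. A_x = 7  [AC · BE = -69/8 ∩ 2·signedArea(EBA) = 9/2]
4. A_y = 1/2  [AC · BE = -69/8 ∩ 2·signedArea(EBA) = 9/2]
   → A = (7, 1/2)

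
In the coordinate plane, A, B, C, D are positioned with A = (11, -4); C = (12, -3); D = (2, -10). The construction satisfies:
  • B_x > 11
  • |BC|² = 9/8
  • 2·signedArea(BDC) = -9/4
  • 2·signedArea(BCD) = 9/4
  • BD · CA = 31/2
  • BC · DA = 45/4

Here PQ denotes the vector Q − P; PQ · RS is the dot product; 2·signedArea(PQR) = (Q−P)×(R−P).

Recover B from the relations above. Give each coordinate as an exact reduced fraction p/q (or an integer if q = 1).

B = (45/4, -15/4)

1. B_x = 45/4  [2·signedArea(BCD) = 9/4 ∩ BC · DA = 45/4]
2. B_y = -15/4  [2·signedArea(BCD) = 9/4 ∩ BC · DA = 45/4]
   → B = (45/4, -15/4)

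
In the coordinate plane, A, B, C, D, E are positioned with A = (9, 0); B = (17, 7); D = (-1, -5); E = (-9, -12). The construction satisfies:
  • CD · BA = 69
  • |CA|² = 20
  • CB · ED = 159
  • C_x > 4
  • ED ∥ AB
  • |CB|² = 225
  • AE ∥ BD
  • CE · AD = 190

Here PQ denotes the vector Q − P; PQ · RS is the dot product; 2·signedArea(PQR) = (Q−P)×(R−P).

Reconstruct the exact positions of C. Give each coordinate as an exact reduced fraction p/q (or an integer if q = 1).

C = (5, -2)

1. C_x = 5  [CE · AD = 190 ∩ CD · BA = 69]
2. C_y = -2  [CE · AD = 190 ∩ CD · BA = 69]
   → C = (5, -2)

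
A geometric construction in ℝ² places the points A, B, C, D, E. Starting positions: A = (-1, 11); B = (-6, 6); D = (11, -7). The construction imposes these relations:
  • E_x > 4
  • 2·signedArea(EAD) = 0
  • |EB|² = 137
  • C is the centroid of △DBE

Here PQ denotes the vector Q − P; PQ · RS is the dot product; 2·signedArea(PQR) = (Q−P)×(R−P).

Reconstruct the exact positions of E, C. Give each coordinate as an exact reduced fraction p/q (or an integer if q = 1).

1. E_x = 5  [line 18·x + 12·y + -114 = 0 ∩ |EB|² = 137]
2. E_y = 2  [line 18·x + 12·y + -114 = 0 ∩ |EB|² = 137]
   → E = (5, 2)
3. C_x = 10/3  [C is the centroid of △DBE]
4. C_y = 1/3  [C is the centroid of △DBE]
   → C = (10/3, 1/3)

C = (10/3, 1/3)
E = (5, 2)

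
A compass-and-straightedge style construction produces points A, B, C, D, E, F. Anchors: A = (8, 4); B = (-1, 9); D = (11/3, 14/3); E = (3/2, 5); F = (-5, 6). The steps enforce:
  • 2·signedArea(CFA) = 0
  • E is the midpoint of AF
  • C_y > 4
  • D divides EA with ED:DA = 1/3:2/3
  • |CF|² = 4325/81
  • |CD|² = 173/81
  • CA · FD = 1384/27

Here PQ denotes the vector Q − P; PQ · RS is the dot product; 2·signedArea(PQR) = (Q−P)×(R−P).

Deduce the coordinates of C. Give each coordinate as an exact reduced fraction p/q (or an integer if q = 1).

C = (20/9, 44/9)

1. C_x = 20/9  [2·signedArea(CFA) = 0 ∩ CA · FD = 1384/27]
2. C_y = 44/9  [2·signedArea(CFA) = 0 ∩ CA · FD = 1384/27]
   → C = (20/9, 44/9)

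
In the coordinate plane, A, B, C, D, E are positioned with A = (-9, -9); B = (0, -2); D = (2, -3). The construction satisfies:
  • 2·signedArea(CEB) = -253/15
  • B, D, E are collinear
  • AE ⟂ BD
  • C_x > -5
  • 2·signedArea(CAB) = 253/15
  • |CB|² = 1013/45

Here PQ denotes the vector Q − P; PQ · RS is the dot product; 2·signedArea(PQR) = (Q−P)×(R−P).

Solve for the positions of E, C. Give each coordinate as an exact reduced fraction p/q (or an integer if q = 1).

1. E_x = -22/5  [B, D, E are collinear ∩ AE ⟂ BD]
2. E_y = 1/5  [B, D, E are collinear ∩ AE ⟂ BD]
   → E = (-22/5, 1/5)
3. C_x = -67/15  [2·signedArea(CEB) = -253/15 ∩ 2·signedArea(CAB) = 253/15]
4. C_y = -18/5  [2·signedArea(CEB) = -253/15 ∩ 2·signedArea(CAB) = 253/15]
   → C = (-67/15, -18/5)

C = (-67/15, -18/5)
E = (-22/5, 1/5)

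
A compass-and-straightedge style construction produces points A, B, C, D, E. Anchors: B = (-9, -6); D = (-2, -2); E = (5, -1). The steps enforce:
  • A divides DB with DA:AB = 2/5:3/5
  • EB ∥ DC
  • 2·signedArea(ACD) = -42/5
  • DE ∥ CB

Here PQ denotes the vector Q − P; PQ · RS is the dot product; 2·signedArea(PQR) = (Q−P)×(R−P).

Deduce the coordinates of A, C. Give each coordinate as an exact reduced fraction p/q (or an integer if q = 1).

A = (-24/5, -18/5)
C = (-16, -7)

1. A_x = -24/5  [A divides DB with DA:AB = 2/5:3/5]
2. A_y = -18/5  [A divides DB with DA:AB = 2/5:3/5]
   → A = (-24/5, -18/5)
3. C_x = -16  [DE ∥ CB ∩ EB ∥ DC]
4. C_y = -7  [DE ∥ CB ∩ EB ∥ DC]
   → C = (-16, -7)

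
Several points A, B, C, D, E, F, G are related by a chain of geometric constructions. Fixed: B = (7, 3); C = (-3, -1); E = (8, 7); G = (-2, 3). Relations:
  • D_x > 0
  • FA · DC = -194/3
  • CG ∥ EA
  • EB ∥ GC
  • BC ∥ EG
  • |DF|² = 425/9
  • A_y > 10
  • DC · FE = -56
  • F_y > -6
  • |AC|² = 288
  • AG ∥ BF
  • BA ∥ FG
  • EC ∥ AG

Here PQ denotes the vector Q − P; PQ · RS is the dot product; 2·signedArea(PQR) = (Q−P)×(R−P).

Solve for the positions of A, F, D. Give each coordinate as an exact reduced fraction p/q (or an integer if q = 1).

A = (9, 11)
D = (1/3, 1/3)
F = (-4, -5)

1. A_x = 9  [EC ∥ AG ∩ CG ∥ EA]
2. A_y = 11  [EC ∥ AG ∩ CG ∥ EA]
   → A = (9, 11)
3. F_x = -4  [BA ∥ FG ∩ AG ∥ BF]
4. F_y = -5  [BA ∥ FG ∩ AG ∥ BF]
   → F = (-4, -5)
5. D_x = 1/3  [DC · FE = -56 ∩ FA · DC = -194/3]
6. D_y = 1/3  [DC · FE = -56 ∩ FA · DC = -194/3]
   → D = (1/3, 1/3)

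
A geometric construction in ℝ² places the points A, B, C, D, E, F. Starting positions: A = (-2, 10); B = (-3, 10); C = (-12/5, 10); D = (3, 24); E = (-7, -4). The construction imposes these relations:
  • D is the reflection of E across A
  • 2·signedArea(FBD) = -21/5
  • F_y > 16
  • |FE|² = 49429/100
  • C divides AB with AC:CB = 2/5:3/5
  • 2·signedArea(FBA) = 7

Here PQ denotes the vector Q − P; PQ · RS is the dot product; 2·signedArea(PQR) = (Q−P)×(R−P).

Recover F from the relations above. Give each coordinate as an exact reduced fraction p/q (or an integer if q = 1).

1. F_x = 3/10  [2·signedArea(FBA) = 7 ∩ 2·signedArea(FBD) = -21/5]
2. F_y = 17  [2·signedArea(FBA) = 7 ∩ 2·signedArea(FBD) = -21/5]
   → F = (3/10, 17)

F = (3/10, 17)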